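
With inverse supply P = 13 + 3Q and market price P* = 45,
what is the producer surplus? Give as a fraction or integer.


Minimum supply price (at Q=0): P_min = 13
Quantity supplied at P* = 45:
Q* = (45 - 13)/3 = 32/3
PS = (1/2) * Q* * (P* - P_min)
PS = (1/2) * 32/3 * (45 - 13)
PS = (1/2) * 32/3 * 32 = 512/3

512/3


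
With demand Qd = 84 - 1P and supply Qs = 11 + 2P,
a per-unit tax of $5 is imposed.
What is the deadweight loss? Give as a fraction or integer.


Pre-tax equilibrium quantity: Q* = 179/3
Post-tax equilibrium quantity: Q_tax = 169/3
Reduction in quantity: Q* - Q_tax = 10/3
DWL = (1/2) * tax * (Q* - Q_tax)
DWL = (1/2) * 5 * 10/3 = 25/3

25/3


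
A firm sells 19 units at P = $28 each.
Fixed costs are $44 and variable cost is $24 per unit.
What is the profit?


Total Revenue = P * Q = 28 * 19 = $532
Total Cost = FC + VC*Q = 44 + 24*19 = $500
Profit = TR - TC = 532 - 500 = $32

$32


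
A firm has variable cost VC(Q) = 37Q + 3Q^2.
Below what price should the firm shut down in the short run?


AVC(Q) = VC(Q)/Q = 37 + 3Q
AVC is increasing in Q, so minimum AVC is at Q -> 0+.
Min AVC = 37
The firm should shut down if P < 37.

37


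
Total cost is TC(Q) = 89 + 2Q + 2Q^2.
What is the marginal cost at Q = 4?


MC = dTC/dQ = 2 + 2*2*Q
At Q = 4:
MC = 2 + 4*4
MC = 2 + 16 = 18

18


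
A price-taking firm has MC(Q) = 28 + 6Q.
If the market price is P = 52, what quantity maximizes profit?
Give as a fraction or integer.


In perfect competition, profit is maximized where P = MC.
52 = 28 + 6Q
24 = 6Q
Q* = 24/6 = 4

4


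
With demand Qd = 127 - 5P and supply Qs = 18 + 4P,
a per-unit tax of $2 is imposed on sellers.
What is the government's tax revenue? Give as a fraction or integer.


With tax on sellers, new supply: Qs' = 18 + 4(P - 2)
= 10 + 4P
New equilibrium quantity:
Q_new = 62
Tax revenue = tax * Q_new = 2 * 62 = 124

124


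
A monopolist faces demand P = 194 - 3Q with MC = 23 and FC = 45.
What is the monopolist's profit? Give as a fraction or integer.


MR = MC: 194 - 6Q = 23
Q* = 57/2
P* = 194 - 3*57/2 = 217/2
Profit = (P* - MC)*Q* - FC
= (217/2 - 23)*57/2 - 45
= 171/2*57/2 - 45
= 9747/4 - 45 = 9567/4

9567/4


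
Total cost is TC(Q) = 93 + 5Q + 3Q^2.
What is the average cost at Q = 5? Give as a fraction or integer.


TC(5) = 93 + 5*5 + 3*5^2
TC(5) = 93 + 25 + 75 = 193
AC = TC/Q = 193/5 = 193/5

193/5


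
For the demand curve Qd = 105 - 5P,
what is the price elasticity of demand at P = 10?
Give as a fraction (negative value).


dQ/dP = -5
At P = 10: Q = 105 - 5*10 = 55
E = (dQ/dP)(P/Q) = (-5)(10/55) = -10/11

-10/11


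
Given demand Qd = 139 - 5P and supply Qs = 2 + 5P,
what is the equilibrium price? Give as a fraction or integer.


At equilibrium, Qd = Qs.
139 - 5P = 2 + 5P
139 - 2 = 5P + 5P
137 = 10P
P* = 137/10 = 137/10

137/10


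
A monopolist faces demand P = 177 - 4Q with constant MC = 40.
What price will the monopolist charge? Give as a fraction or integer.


MR = 177 - 8Q
Set MR = MC: 177 - 8Q = 40
Q* = 137/8
Substitute into demand:
P* = 177 - 4*137/8 = 217/2

217/2


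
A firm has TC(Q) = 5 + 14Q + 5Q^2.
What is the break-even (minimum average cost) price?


AC(Q) = 5/Q + 14 + 5Q
To minimize: dAC/dQ = -5/Q^2 + 5 = 0
Q^2 = 5/5 = 1
Q* = 1
Min AC = 5/1 + 14 + 5*1
Min AC = 5 + 14 + 5 = 24

24


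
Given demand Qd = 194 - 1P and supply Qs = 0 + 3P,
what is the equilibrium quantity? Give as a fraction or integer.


First find equilibrium price:
194 - 1P = 0 + 3P
P* = 194/4 = 97/2
Then substitute into demand:
Q* = 194 - 1 * 97/2 = 291/2

291/2


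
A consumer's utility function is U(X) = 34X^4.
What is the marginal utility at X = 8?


MU = dU/dX = 34*4*X^(4-1)
MU = 136*X^3
At X = 8:
MU = 136 * 8^3
MU = 136 * 512 = 69632

69632


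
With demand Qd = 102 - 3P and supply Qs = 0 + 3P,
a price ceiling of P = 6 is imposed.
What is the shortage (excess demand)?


At P = 6:
Qd = 102 - 3*6 = 84
Qs = 0 + 3*6 = 18
Shortage = Qd - Qs = 84 - 18 = 66

66


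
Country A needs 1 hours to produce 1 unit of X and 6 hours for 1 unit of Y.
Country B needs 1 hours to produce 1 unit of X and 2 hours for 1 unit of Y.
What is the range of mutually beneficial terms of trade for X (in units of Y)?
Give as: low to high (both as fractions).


Opportunity cost of X for Country A = hours_X / hours_Y = 1/6 = 1/6 units of Y
Opportunity cost of X for Country B = hours_X / hours_Y = 1/2 = 1/2 units of Y
Terms of trade must be between the two opportunity costs.
Range: 1/6 to 1/2

1/6 to 1/2


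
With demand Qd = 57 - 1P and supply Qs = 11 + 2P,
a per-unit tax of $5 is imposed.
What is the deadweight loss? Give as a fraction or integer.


Pre-tax equilibrium quantity: Q* = 125/3
Post-tax equilibrium quantity: Q_tax = 115/3
Reduction in quantity: Q* - Q_tax = 10/3
DWL = (1/2) * tax * (Q* - Q_tax)
DWL = (1/2) * 5 * 10/3 = 25/3

25/3


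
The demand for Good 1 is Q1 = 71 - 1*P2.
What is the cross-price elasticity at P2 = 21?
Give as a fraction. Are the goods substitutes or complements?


dQ1/dP2 = -1
At P2 = 21: Q1 = 71 - 1*21 = 50
Exy = (dQ1/dP2)(P2/Q1) = -1 * 21 / 50 = -21/50
Since Exy < 0, the goods are complements.

-21/50 (complements)


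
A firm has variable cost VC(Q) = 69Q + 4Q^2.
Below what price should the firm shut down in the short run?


AVC(Q) = VC(Q)/Q = 69 + 4Q
AVC is increasing in Q, so minimum AVC is at Q -> 0+.
Min AVC = 69
The firm should shut down if P < 69.

69


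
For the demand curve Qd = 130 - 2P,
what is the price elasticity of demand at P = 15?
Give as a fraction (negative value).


dQ/dP = -2
At P = 15: Q = 130 - 2*15 = 100
E = (dQ/dP)(P/Q) = (-2)(15/100) = -3/10

-3/10


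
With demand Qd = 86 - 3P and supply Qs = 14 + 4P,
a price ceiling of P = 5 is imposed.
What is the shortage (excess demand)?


At P = 5:
Qd = 86 - 3*5 = 71
Qs = 14 + 4*5 = 34
Shortage = Qd - Qs = 71 - 34 = 37

37


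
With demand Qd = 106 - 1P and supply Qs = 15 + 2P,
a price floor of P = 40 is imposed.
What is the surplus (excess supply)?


At P = 40:
Qd = 106 - 1*40 = 66
Qs = 15 + 2*40 = 95
Surplus = Qs - Qd = 95 - 66 = 29

29


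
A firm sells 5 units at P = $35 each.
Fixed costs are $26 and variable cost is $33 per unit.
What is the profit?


Total Revenue = P * Q = 35 * 5 = $175
Total Cost = FC + VC*Q = 26 + 33*5 = $191
Profit = TR - TC = 175 - 191 = $-16

$-16


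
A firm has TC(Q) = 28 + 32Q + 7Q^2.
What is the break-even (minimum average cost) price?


AC(Q) = 28/Q + 32 + 7Q
To minimize: dAC/dQ = -28/Q^2 + 7 = 0
Q^2 = 28/7 = 4
Q* = 2
Min AC = 28/2 + 32 + 7*2
Min AC = 14 + 32 + 14 = 60

60


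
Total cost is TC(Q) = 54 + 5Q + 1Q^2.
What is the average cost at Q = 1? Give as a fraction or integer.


TC(1) = 54 + 5*1 + 1*1^2
TC(1) = 54 + 5 + 1 = 60
AC = TC/Q = 60/1 = 60

60


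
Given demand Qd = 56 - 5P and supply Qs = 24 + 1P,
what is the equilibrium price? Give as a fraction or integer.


At equilibrium, Qd = Qs.
56 - 5P = 24 + 1P
56 - 24 = 5P + 1P
32 = 6P
P* = 32/6 = 16/3

16/3


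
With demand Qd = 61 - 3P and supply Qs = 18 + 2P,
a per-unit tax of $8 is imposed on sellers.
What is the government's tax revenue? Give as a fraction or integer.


With tax on sellers, new supply: Qs' = 18 + 2(P - 8)
= 2 + 2P
New equilibrium quantity:
Q_new = 128/5
Tax revenue = tax * Q_new = 8 * 128/5 = 1024/5

1024/5


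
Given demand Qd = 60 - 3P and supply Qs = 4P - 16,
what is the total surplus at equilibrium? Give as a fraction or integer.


Find equilibrium: 60 - 3P = 4P - 16
60 + 16 = 7P
P* = 76/7 = 76/7
Q* = 4*76/7 - 16 = 192/7
Inverse demand: P = 20 - Q/3, so P_max = 20
Inverse supply: P = 4 + Q/4, so P_min = 4
CS = (1/2) * 192/7 * (20 - 76/7) = 6144/49
PS = (1/2) * 192/7 * (76/7 - 4) = 4608/49
TS = CS + PS = 6144/49 + 4608/49 = 1536/7

1536/7


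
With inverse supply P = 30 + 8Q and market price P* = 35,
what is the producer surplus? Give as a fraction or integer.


Minimum supply price (at Q=0): P_min = 30
Quantity supplied at P* = 35:
Q* = (35 - 30)/8 = 5/8
PS = (1/2) * Q* * (P* - P_min)
PS = (1/2) * 5/8 * (35 - 30)
PS = (1/2) * 5/8 * 5 = 25/16

25/16


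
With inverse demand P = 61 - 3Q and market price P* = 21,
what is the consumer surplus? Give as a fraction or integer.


Maximum willingness to pay (at Q=0): P_max = 61
Quantity demanded at P* = 21:
Q* = (61 - 21)/3 = 40/3
CS = (1/2) * Q* * (P_max - P*)
CS = (1/2) * 40/3 * (61 - 21)
CS = (1/2) * 40/3 * 40 = 800/3

800/3


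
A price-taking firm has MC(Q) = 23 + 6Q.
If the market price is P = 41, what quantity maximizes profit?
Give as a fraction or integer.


In perfect competition, profit is maximized where P = MC.
41 = 23 + 6Q
18 = 6Q
Q* = 18/6 = 3

3


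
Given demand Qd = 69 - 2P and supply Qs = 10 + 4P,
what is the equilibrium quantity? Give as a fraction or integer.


First find equilibrium price:
69 - 2P = 10 + 4P
P* = 59/6 = 59/6
Then substitute into demand:
Q* = 69 - 2 * 59/6 = 148/3

148/3


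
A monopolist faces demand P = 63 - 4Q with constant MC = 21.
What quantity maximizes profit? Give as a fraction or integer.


TR = P*Q = (63 - 4Q)Q = 63Q - 4Q^2
MR = dTR/dQ = 63 - 8Q
Set MR = MC:
63 - 8Q = 21
42 = 8Q
Q* = 42/8 = 21/4

21/4


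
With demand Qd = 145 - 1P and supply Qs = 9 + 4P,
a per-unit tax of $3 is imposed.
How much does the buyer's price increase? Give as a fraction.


With a per-unit tax, the buyer's price increase depends on relative slopes.
Supply slope: d = 4, Demand slope: b = 1
Buyer's price increase = d * tax / (b + d)
= 4 * 3 / (1 + 4)
= 12 / 5 = 12/5

12/5


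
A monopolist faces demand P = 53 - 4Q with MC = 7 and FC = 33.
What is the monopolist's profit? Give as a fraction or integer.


MR = MC: 53 - 8Q = 7
Q* = 23/4
P* = 53 - 4*23/4 = 30
Profit = (P* - MC)*Q* - FC
= (30 - 7)*23/4 - 33
= 23*23/4 - 33
= 529/4 - 33 = 397/4

397/4


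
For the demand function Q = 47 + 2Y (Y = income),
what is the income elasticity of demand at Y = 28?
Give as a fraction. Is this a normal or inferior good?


dQ/dY = 2
At Y = 28: Q = 47 + 2*28 = 103
Ey = (dQ/dY)(Y/Q) = 2 * 28 / 103 = 56/103
Since Ey > 0, this is a normal good.

56/103 (normal good)


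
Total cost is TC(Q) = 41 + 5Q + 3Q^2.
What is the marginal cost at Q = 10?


MC = dTC/dQ = 5 + 2*3*Q
At Q = 10:
MC = 5 + 6*10
MC = 5 + 60 = 65

65


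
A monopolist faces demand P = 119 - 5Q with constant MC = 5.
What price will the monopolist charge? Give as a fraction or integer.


MR = 119 - 10Q
Set MR = MC: 119 - 10Q = 5
Q* = 57/5
Substitute into demand:
P* = 119 - 5*57/5 = 62

62


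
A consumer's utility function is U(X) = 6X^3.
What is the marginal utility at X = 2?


MU = dU/dX = 6*3*X^(3-1)
MU = 18*X^2
At X = 2:
MU = 18 * 2^2
MU = 18 * 4 = 72

72


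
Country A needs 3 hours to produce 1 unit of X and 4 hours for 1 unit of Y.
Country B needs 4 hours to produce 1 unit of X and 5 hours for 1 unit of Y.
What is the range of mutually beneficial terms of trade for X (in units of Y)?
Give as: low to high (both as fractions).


Opportunity cost of X for Country A = hours_X / hours_Y = 3/4 = 3/4 units of Y
Opportunity cost of X for Country B = hours_X / hours_Y = 4/5 = 4/5 units of Y
Terms of trade must be between the two opportunity costs.
Range: 3/4 to 4/5

3/4 to 4/5


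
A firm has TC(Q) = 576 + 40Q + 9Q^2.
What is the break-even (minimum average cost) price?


AC(Q) = 576/Q + 40 + 9Q
To minimize: dAC/dQ = -576/Q^2 + 9 = 0
Q^2 = 576/9 = 64
Q* = 8
Min AC = 576/8 + 40 + 9*8
Min AC = 72 + 40 + 72 = 184

184


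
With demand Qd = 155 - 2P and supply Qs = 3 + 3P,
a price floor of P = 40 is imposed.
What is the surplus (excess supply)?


At P = 40:
Qd = 155 - 2*40 = 75
Qs = 3 + 3*40 = 123
Surplus = Qs - Qd = 123 - 75 = 48

48


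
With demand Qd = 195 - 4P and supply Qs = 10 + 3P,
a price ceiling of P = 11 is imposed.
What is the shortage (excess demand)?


At P = 11:
Qd = 195 - 4*11 = 151
Qs = 10 + 3*11 = 43
Shortage = Qd - Qs = 151 - 43 = 108

108


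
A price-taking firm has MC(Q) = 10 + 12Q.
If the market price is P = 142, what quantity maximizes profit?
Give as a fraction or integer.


In perfect competition, profit is maximized where P = MC.
142 = 10 + 12Q
132 = 12Q
Q* = 132/12 = 11

11


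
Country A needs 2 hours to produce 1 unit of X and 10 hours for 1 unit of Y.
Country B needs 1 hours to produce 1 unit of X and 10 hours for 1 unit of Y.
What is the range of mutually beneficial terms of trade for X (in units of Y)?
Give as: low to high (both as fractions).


Opportunity cost of X for Country A = hours_X / hours_Y = 2/10 = 1/5 units of Y
Opportunity cost of X for Country B = hours_X / hours_Y = 1/10 = 1/10 units of Y
Terms of trade must be between the two opportunity costs.
Range: 1/10 to 1/5

1/10 to 1/5


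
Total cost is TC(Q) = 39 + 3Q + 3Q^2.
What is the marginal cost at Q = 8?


MC = dTC/dQ = 3 + 2*3*Q
At Q = 8:
MC = 3 + 6*8
MC = 3 + 48 = 51

51


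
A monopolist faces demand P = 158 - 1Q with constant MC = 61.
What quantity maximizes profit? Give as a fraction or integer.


TR = P*Q = (158 - 1Q)Q = 158Q - 1Q^2
MR = dTR/dQ = 158 - 2Q
Set MR = MC:
158 - 2Q = 61
97 = 2Q
Q* = 97/2 = 97/2

97/2


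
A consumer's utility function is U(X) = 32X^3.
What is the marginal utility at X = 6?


MU = dU/dX = 32*3*X^(3-1)
MU = 96*X^2
At X = 6:
MU = 96 * 6^2
MU = 96 * 36 = 3456

3456


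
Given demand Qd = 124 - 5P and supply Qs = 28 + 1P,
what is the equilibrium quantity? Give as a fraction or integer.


First find equilibrium price:
124 - 5P = 28 + 1P
P* = 96/6 = 16
Then substitute into demand:
Q* = 124 - 5 * 16 = 44

44


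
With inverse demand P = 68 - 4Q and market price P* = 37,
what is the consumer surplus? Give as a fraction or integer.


Maximum willingness to pay (at Q=0): P_max = 68
Quantity demanded at P* = 37:
Q* = (68 - 37)/4 = 31/4
CS = (1/2) * Q* * (P_max - P*)
CS = (1/2) * 31/4 * (68 - 37)
CS = (1/2) * 31/4 * 31 = 961/8

961/8


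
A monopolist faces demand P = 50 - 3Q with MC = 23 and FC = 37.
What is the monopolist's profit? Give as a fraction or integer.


MR = MC: 50 - 6Q = 23
Q* = 9/2
P* = 50 - 3*9/2 = 73/2
Profit = (P* - MC)*Q* - FC
= (73/2 - 23)*9/2 - 37
= 27/2*9/2 - 37
= 243/4 - 37 = 95/4

95/4


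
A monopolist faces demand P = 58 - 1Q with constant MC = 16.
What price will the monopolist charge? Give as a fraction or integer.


MR = 58 - 2Q
Set MR = MC: 58 - 2Q = 16
Q* = 21
Substitute into demand:
P* = 58 - 1*21 = 37

37


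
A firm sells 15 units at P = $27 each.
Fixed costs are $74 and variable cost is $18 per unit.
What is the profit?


Total Revenue = P * Q = 27 * 15 = $405
Total Cost = FC + VC*Q = 74 + 18*15 = $344
Profit = TR - TC = 405 - 344 = $61

$61


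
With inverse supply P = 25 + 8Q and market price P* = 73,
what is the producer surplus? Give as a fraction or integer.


Minimum supply price (at Q=0): P_min = 25
Quantity supplied at P* = 73:
Q* = (73 - 25)/8 = 6
PS = (1/2) * Q* * (P* - P_min)
PS = (1/2) * 6 * (73 - 25)
PS = (1/2) * 6 * 48 = 144

144


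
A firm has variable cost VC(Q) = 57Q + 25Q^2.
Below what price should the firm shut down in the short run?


AVC(Q) = VC(Q)/Q = 57 + 25Q
AVC is increasing in Q, so minimum AVC is at Q -> 0+.
Min AVC = 57
The firm should shut down if P < 57.

57


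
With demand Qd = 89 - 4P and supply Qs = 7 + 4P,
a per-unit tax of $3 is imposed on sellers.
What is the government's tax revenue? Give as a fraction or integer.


With tax on sellers, new supply: Qs' = 7 + 4(P - 3)
= 4P - 5
New equilibrium quantity:
Q_new = 42
Tax revenue = tax * Q_new = 3 * 42 = 126

126


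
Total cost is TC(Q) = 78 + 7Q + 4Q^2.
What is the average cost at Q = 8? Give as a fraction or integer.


TC(8) = 78 + 7*8 + 4*8^2
TC(8) = 78 + 56 + 256 = 390
AC = TC/Q = 390/8 = 195/4

195/4


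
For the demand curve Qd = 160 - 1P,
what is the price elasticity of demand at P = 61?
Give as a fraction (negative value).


dQ/dP = -1
At P = 61: Q = 160 - 1*61 = 99
E = (dQ/dP)(P/Q) = (-1)(61/99) = -61/99

-61/99


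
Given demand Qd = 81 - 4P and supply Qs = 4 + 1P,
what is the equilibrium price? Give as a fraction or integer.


At equilibrium, Qd = Qs.
81 - 4P = 4 + 1P
81 - 4 = 4P + 1P
77 = 5P
P* = 77/5 = 77/5

77/5


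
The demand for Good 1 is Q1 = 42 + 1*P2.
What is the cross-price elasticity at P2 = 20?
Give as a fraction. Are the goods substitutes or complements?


dQ1/dP2 = 1
At P2 = 20: Q1 = 42 + 1*20 = 62
Exy = (dQ1/dP2)(P2/Q1) = 1 * 20 / 62 = 10/31
Since Exy > 0, the goods are substitutes.

10/31 (substitutes)


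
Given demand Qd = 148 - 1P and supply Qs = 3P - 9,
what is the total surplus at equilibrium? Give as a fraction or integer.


Find equilibrium: 148 - 1P = 3P - 9
148 + 9 = 4P
P* = 157/4 = 157/4
Q* = 3*157/4 - 9 = 435/4
Inverse demand: P = 148 - Q/1, so P_max = 148
Inverse supply: P = 3 + Q/3, so P_min = 3
CS = (1/2) * 435/4 * (148 - 157/4) = 189225/32
PS = (1/2) * 435/4 * (157/4 - 3) = 63075/32
TS = CS + PS = 189225/32 + 63075/32 = 63075/8

63075/8


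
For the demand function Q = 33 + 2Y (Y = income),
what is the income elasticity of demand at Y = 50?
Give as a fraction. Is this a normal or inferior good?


dQ/dY = 2
At Y = 50: Q = 33 + 2*50 = 133
Ey = (dQ/dY)(Y/Q) = 2 * 50 / 133 = 100/133
Since Ey > 0, this is a normal good.

100/133 (normal good)


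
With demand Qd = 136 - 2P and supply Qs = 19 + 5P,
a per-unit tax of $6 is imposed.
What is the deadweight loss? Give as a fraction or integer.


Pre-tax equilibrium quantity: Q* = 718/7
Post-tax equilibrium quantity: Q_tax = 94
Reduction in quantity: Q* - Q_tax = 60/7
DWL = (1/2) * tax * (Q* - Q_tax)
DWL = (1/2) * 6 * 60/7 = 180/7

180/7


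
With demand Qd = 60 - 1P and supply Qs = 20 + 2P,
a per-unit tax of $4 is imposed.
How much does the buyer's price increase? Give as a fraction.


With a per-unit tax, the buyer's price increase depends on relative slopes.
Supply slope: d = 2, Demand slope: b = 1
Buyer's price increase = d * tax / (b + d)
= 2 * 4 / (1 + 2)
= 8 / 3 = 8/3

8/3


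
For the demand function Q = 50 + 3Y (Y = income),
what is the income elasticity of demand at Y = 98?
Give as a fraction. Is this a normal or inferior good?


dQ/dY = 3
At Y = 98: Q = 50 + 3*98 = 344
Ey = (dQ/dY)(Y/Q) = 3 * 98 / 344 = 147/172
Since Ey > 0, this is a normal good.

147/172 (normal good)


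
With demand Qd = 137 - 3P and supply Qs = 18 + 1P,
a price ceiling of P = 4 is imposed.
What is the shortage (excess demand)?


At P = 4:
Qd = 137 - 3*4 = 125
Qs = 18 + 1*4 = 22
Shortage = Qd - Qs = 125 - 22 = 103

103


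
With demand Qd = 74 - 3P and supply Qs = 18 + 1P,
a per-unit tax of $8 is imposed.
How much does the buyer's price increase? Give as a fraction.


With a per-unit tax, the buyer's price increase depends on relative slopes.
Supply slope: d = 1, Demand slope: b = 3
Buyer's price increase = d * tax / (b + d)
= 1 * 8 / (3 + 1)
= 8 / 4 = 2

2


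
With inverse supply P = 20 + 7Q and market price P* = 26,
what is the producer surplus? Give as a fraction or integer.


Minimum supply price (at Q=0): P_min = 20
Quantity supplied at P* = 26:
Q* = (26 - 20)/7 = 6/7
PS = (1/2) * Q* * (P* - P_min)
PS = (1/2) * 6/7 * (26 - 20)
PS = (1/2) * 6/7 * 6 = 18/7

18/7


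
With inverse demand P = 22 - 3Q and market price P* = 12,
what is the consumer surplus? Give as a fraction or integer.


Maximum willingness to pay (at Q=0): P_max = 22
Quantity demanded at P* = 12:
Q* = (22 - 12)/3 = 10/3
CS = (1/2) * Q* * (P_max - P*)
CS = (1/2) * 10/3 * (22 - 12)
CS = (1/2) * 10/3 * 10 = 50/3

50/3


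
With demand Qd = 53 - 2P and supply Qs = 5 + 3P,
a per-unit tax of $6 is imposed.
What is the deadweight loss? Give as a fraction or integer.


Pre-tax equilibrium quantity: Q* = 169/5
Post-tax equilibrium quantity: Q_tax = 133/5
Reduction in quantity: Q* - Q_tax = 36/5
DWL = (1/2) * tax * (Q* - Q_tax)
DWL = (1/2) * 6 * 36/5 = 108/5

108/5


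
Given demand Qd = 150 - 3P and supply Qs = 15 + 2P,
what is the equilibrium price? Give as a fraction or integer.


At equilibrium, Qd = Qs.
150 - 3P = 15 + 2P
150 - 15 = 3P + 2P
135 = 5P
P* = 135/5 = 27

27


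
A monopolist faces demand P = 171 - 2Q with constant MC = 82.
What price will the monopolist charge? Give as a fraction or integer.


MR = 171 - 4Q
Set MR = MC: 171 - 4Q = 82
Q* = 89/4
Substitute into demand:
P* = 171 - 2*89/4 = 253/2

253/2


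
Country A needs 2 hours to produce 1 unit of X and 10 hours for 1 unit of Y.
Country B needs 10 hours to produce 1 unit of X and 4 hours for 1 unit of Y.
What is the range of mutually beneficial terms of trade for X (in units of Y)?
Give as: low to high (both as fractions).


Opportunity cost of X for Country A = hours_X / hours_Y = 2/10 = 1/5 units of Y
Opportunity cost of X for Country B = hours_X / hours_Y = 10/4 = 5/2 units of Y
Terms of trade must be between the two opportunity costs.
Range: 1/5 to 5/2

1/5 to 5/2


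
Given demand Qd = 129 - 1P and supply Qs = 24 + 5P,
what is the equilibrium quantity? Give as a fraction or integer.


First find equilibrium price:
129 - 1P = 24 + 5P
P* = 105/6 = 35/2
Then substitute into demand:
Q* = 129 - 1 * 35/2 = 223/2

223/2


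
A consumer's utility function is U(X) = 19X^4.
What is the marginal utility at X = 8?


MU = dU/dX = 19*4*X^(4-1)
MU = 76*X^3
At X = 8:
MU = 76 * 8^3
MU = 76 * 512 = 38912

38912


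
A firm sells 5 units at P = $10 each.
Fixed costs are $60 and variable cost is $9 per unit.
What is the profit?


Total Revenue = P * Q = 10 * 5 = $50
Total Cost = FC + VC*Q = 60 + 9*5 = $105
Profit = TR - TC = 50 - 105 = $-55

$-55


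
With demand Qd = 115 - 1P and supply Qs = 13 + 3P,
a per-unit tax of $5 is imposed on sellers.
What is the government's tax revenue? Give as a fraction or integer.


With tax on sellers, new supply: Qs' = 13 + 3(P - 5)
= 3P - 2
New equilibrium quantity:
Q_new = 343/4
Tax revenue = tax * Q_new = 5 * 343/4 = 1715/4

1715/4


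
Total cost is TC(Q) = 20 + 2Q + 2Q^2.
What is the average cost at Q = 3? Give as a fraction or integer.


TC(3) = 20 + 2*3 + 2*3^2
TC(3) = 20 + 6 + 18 = 44
AC = TC/Q = 44/3 = 44/3

44/3


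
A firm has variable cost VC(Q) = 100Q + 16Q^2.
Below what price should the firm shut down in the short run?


AVC(Q) = VC(Q)/Q = 100 + 16Q
AVC is increasing in Q, so minimum AVC is at Q -> 0+.
Min AVC = 100
The firm should shut down if P < 100.

100


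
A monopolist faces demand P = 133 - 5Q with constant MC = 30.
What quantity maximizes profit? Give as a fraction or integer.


TR = P*Q = (133 - 5Q)Q = 133Q - 5Q^2
MR = dTR/dQ = 133 - 10Q
Set MR = MC:
133 - 10Q = 30
103 = 10Q
Q* = 103/10 = 103/10

103/10


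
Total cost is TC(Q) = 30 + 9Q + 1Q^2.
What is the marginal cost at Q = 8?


MC = dTC/dQ = 9 + 2*1*Q
At Q = 8:
MC = 9 + 2*8
MC = 9 + 16 = 25

25


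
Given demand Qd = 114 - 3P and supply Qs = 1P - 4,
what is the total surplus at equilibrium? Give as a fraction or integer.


Find equilibrium: 114 - 3P = 1P - 4
114 + 4 = 4P
P* = 118/4 = 59/2
Q* = 1*59/2 - 4 = 51/2
Inverse demand: P = 38 - Q/3, so P_max = 38
Inverse supply: P = 4 + Q/1, so P_min = 4
CS = (1/2) * 51/2 * (38 - 59/2) = 867/8
PS = (1/2) * 51/2 * (59/2 - 4) = 2601/8
TS = CS + PS = 867/8 + 2601/8 = 867/2

867/2


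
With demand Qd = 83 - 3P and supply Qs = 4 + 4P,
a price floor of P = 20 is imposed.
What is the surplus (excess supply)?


At P = 20:
Qd = 83 - 3*20 = 23
Qs = 4 + 4*20 = 84
Surplus = Qs - Qd = 84 - 23 = 61

61


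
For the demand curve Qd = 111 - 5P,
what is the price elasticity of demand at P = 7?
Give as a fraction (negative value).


dQ/dP = -5
At P = 7: Q = 111 - 5*7 = 76
E = (dQ/dP)(P/Q) = (-5)(7/76) = -35/76

-35/76


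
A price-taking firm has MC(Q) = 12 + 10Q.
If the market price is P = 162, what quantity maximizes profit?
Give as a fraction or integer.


In perfect competition, profit is maximized where P = MC.
162 = 12 + 10Q
150 = 10Q
Q* = 150/10 = 15

15


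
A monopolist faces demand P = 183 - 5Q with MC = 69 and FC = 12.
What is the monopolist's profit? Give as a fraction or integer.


MR = MC: 183 - 10Q = 69
Q* = 57/5
P* = 183 - 5*57/5 = 126
Profit = (P* - MC)*Q* - FC
= (126 - 69)*57/5 - 12
= 57*57/5 - 12
= 3249/5 - 12 = 3189/5

3189/5


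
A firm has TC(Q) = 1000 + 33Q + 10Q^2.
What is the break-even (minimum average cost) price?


AC(Q) = 1000/Q + 33 + 10Q
To minimize: dAC/dQ = -1000/Q^2 + 10 = 0
Q^2 = 1000/10 = 100
Q* = 10
Min AC = 1000/10 + 33 + 10*10
Min AC = 100 + 33 + 100 = 233

233


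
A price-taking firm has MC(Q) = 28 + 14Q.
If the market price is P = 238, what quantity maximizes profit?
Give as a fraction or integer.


In perfect competition, profit is maximized where P = MC.
238 = 28 + 14Q
210 = 14Q
Q* = 210/14 = 15

15


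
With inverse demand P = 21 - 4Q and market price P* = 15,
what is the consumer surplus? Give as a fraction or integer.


Maximum willingness to pay (at Q=0): P_max = 21
Quantity demanded at P* = 15:
Q* = (21 - 15)/4 = 3/2
CS = (1/2) * Q* * (P_max - P*)
CS = (1/2) * 3/2 * (21 - 15)
CS = (1/2) * 3/2 * 6 = 9/2

9/2


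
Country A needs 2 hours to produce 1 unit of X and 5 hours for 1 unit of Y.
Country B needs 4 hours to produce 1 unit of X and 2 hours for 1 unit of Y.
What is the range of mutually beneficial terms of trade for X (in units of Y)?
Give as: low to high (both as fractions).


Opportunity cost of X for Country A = hours_X / hours_Y = 2/5 = 2/5 units of Y
Opportunity cost of X for Country B = hours_X / hours_Y = 4/2 = 2 units of Y
Terms of trade must be between the two opportunity costs.
Range: 2/5 to 2

2/5 to 2


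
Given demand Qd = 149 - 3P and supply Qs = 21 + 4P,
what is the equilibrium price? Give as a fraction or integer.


At equilibrium, Qd = Qs.
149 - 3P = 21 + 4P
149 - 21 = 3P + 4P
128 = 7P
P* = 128/7 = 128/7

128/7


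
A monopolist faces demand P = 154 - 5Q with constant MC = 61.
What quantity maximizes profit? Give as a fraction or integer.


TR = P*Q = (154 - 5Q)Q = 154Q - 5Q^2
MR = dTR/dQ = 154 - 10Q
Set MR = MC:
154 - 10Q = 61
93 = 10Q
Q* = 93/10 = 93/10

93/10


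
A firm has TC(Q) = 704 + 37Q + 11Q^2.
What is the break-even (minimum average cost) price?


AC(Q) = 704/Q + 37 + 11Q
To minimize: dAC/dQ = -704/Q^2 + 11 = 0
Q^2 = 704/11 = 64
Q* = 8
Min AC = 704/8 + 37 + 11*8
Min AC = 88 + 37 + 88 = 213

213


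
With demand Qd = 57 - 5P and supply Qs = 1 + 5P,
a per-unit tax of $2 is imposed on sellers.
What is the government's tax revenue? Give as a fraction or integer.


With tax on sellers, new supply: Qs' = 1 + 5(P - 2)
= 5P - 9
New equilibrium quantity:
Q_new = 24
Tax revenue = tax * Q_new = 2 * 24 = 48

48


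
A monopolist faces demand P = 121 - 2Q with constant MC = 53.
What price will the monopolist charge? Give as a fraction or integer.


MR = 121 - 4Q
Set MR = MC: 121 - 4Q = 53
Q* = 17
Substitute into demand:
P* = 121 - 2*17 = 87

87


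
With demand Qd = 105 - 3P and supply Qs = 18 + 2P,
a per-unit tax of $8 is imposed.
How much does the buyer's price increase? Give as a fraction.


With a per-unit tax, the buyer's price increase depends on relative slopes.
Supply slope: d = 2, Demand slope: b = 3
Buyer's price increase = d * tax / (b + d)
= 2 * 8 / (3 + 2)
= 16 / 5 = 16/5

16/5


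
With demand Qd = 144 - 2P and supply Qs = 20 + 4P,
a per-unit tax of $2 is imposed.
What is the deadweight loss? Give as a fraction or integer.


Pre-tax equilibrium quantity: Q* = 308/3
Post-tax equilibrium quantity: Q_tax = 100
Reduction in quantity: Q* - Q_tax = 8/3
DWL = (1/2) * tax * (Q* - Q_tax)
DWL = (1/2) * 2 * 8/3 = 8/3

8/3


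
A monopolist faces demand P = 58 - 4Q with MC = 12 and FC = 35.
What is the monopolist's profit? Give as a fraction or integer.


MR = MC: 58 - 8Q = 12
Q* = 23/4
P* = 58 - 4*23/4 = 35
Profit = (P* - MC)*Q* - FC
= (35 - 12)*23/4 - 35
= 23*23/4 - 35
= 529/4 - 35 = 389/4

389/4


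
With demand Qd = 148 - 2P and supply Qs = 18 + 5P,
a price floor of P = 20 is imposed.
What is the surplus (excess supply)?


At P = 20:
Qd = 148 - 2*20 = 108
Qs = 18 + 5*20 = 118
Surplus = Qs - Qd = 118 - 108 = 10

10


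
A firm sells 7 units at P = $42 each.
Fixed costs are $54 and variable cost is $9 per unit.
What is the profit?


Total Revenue = P * Q = 42 * 7 = $294
Total Cost = FC + VC*Q = 54 + 9*7 = $117
Profit = TR - TC = 294 - 117 = $177

$177


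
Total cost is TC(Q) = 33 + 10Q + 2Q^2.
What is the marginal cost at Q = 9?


MC = dTC/dQ = 10 + 2*2*Q
At Q = 9:
MC = 10 + 4*9
MC = 10 + 36 = 46

46


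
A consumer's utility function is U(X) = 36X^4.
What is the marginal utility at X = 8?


MU = dU/dX = 36*4*X^(4-1)
MU = 144*X^3
At X = 8:
MU = 144 * 8^3
MU = 144 * 512 = 73728

73728


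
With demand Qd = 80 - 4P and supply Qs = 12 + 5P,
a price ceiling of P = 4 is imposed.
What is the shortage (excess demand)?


At P = 4:
Qd = 80 - 4*4 = 64
Qs = 12 + 5*4 = 32
Shortage = Qd - Qs = 64 - 32 = 32

32


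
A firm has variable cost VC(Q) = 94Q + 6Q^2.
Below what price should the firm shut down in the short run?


AVC(Q) = VC(Q)/Q = 94 + 6Q
AVC is increasing in Q, so minimum AVC is at Q -> 0+.
Min AVC = 94
The firm should shut down if P < 94.

94


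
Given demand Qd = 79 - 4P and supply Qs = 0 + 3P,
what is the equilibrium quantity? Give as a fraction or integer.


First find equilibrium price:
79 - 4P = 0 + 3P
P* = 79/7 = 79/7
Then substitute into demand:
Q* = 79 - 4 * 79/7 = 237/7

237/7


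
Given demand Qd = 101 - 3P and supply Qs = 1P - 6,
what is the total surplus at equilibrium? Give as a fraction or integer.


Find equilibrium: 101 - 3P = 1P - 6
101 + 6 = 4P
P* = 107/4 = 107/4
Q* = 1*107/4 - 6 = 83/4
Inverse demand: P = 101/3 - Q/3, so P_max = 101/3
Inverse supply: P = 6 + Q/1, so P_min = 6
CS = (1/2) * 83/4 * (101/3 - 107/4) = 6889/96
PS = (1/2) * 83/4 * (107/4 - 6) = 6889/32
TS = CS + PS = 6889/96 + 6889/32 = 6889/24

6889/24


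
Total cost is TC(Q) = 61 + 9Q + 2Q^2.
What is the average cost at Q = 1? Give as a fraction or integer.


TC(1) = 61 + 9*1 + 2*1^2
TC(1) = 61 + 9 + 2 = 72
AC = TC/Q = 72/1 = 72

72


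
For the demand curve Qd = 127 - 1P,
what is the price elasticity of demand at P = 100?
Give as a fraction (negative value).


dQ/dP = -1
At P = 100: Q = 127 - 1*100 = 27
E = (dQ/dP)(P/Q) = (-1)(100/27) = -100/27

-100/27


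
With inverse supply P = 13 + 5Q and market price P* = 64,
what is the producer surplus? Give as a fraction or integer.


Minimum supply price (at Q=0): P_min = 13
Quantity supplied at P* = 64:
Q* = (64 - 13)/5 = 51/5
PS = (1/2) * Q* * (P* - P_min)
PS = (1/2) * 51/5 * (64 - 13)
PS = (1/2) * 51/5 * 51 = 2601/10

2601/10


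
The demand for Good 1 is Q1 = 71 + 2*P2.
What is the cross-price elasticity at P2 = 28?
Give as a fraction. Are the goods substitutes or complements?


dQ1/dP2 = 2
At P2 = 28: Q1 = 71 + 2*28 = 127
Exy = (dQ1/dP2)(P2/Q1) = 2 * 28 / 127 = 56/127
Since Exy > 0, the goods are substitutes.

56/127 (substitutes)


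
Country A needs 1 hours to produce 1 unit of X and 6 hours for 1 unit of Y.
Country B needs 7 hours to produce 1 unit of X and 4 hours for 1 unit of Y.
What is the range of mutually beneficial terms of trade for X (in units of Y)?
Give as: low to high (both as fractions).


Opportunity cost of X for Country A = hours_X / hours_Y = 1/6 = 1/6 units of Y
Opportunity cost of X for Country B = hours_X / hours_Y = 7/4 = 7/4 units of Y
Terms of trade must be between the two opportunity costs.
Range: 1/6 to 7/4

1/6 to 7/4


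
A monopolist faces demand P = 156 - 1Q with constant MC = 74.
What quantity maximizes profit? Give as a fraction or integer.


TR = P*Q = (156 - 1Q)Q = 156Q - 1Q^2
MR = dTR/dQ = 156 - 2Q
Set MR = MC:
156 - 2Q = 74
82 = 2Q
Q* = 82/2 = 41

41


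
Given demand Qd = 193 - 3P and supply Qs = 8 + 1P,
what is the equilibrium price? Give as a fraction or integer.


At equilibrium, Qd = Qs.
193 - 3P = 8 + 1P
193 - 8 = 3P + 1P
185 = 4P
P* = 185/4 = 185/4

185/4


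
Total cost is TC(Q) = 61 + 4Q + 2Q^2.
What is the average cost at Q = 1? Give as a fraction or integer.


TC(1) = 61 + 4*1 + 2*1^2
TC(1) = 61 + 4 + 2 = 67
AC = TC/Q = 67/1 = 67

67


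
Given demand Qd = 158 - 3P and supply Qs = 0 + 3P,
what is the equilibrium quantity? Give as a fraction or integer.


First find equilibrium price:
158 - 3P = 0 + 3P
P* = 158/6 = 79/3
Then substitute into demand:
Q* = 158 - 3 * 79/3 = 79

79


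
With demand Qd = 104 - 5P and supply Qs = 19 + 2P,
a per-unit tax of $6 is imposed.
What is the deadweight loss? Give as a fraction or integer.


Pre-tax equilibrium quantity: Q* = 303/7
Post-tax equilibrium quantity: Q_tax = 243/7
Reduction in quantity: Q* - Q_tax = 60/7
DWL = (1/2) * tax * (Q* - Q_tax)
DWL = (1/2) * 6 * 60/7 = 180/7

180/7


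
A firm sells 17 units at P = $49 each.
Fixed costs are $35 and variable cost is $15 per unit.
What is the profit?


Total Revenue = P * Q = 49 * 17 = $833
Total Cost = FC + VC*Q = 35 + 15*17 = $290
Profit = TR - TC = 833 - 290 = $543

$543


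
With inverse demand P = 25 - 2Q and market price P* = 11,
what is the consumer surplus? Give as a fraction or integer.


Maximum willingness to pay (at Q=0): P_max = 25
Quantity demanded at P* = 11:
Q* = (25 - 11)/2 = 7
CS = (1/2) * Q* * (P_max - P*)
CS = (1/2) * 7 * (25 - 11)
CS = (1/2) * 7 * 14 = 49

49


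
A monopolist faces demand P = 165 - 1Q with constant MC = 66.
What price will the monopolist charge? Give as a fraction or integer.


MR = 165 - 2Q
Set MR = MC: 165 - 2Q = 66
Q* = 99/2
Substitute into demand:
P* = 165 - 1*99/2 = 231/2

231/2


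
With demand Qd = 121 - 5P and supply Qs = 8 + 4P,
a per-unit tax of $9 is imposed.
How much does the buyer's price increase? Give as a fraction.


With a per-unit tax, the buyer's price increase depends on relative slopes.
Supply slope: d = 4, Demand slope: b = 5
Buyer's price increase = d * tax / (b + d)
= 4 * 9 / (5 + 4)
= 36 / 9 = 4

4


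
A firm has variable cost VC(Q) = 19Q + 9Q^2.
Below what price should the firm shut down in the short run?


AVC(Q) = VC(Q)/Q = 19 + 9Q
AVC is increasing in Q, so minimum AVC is at Q -> 0+.
Min AVC = 19
The firm should shut down if P < 19.

19


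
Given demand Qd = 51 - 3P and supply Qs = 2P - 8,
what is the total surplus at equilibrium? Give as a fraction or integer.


Find equilibrium: 51 - 3P = 2P - 8
51 + 8 = 5P
P* = 59/5 = 59/5
Q* = 2*59/5 - 8 = 78/5
Inverse demand: P = 17 - Q/3, so P_max = 17
Inverse supply: P = 4 + Q/2, so P_min = 4
CS = (1/2) * 78/5 * (17 - 59/5) = 1014/25
PS = (1/2) * 78/5 * (59/5 - 4) = 1521/25
TS = CS + PS = 1014/25 + 1521/25 = 507/5

507/5


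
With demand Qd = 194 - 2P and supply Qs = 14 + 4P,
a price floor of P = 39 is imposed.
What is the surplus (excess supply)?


At P = 39:
Qd = 194 - 2*39 = 116
Qs = 14 + 4*39 = 170
Surplus = Qs - Qd = 170 - 116 = 54

54


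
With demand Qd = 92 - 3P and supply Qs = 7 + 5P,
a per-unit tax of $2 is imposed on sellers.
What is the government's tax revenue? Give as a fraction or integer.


With tax on sellers, new supply: Qs' = 7 + 5(P - 2)
= 5P - 3
New equilibrium quantity:
Q_new = 451/8
Tax revenue = tax * Q_new = 2 * 451/8 = 451/4

451/4


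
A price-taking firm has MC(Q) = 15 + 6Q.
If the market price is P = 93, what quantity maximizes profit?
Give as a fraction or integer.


In perfect competition, profit is maximized where P = MC.
93 = 15 + 6Q
78 = 6Q
Q* = 78/6 = 13

13


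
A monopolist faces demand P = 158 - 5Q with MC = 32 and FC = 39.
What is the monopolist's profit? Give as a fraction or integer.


MR = MC: 158 - 10Q = 32
Q* = 63/5
P* = 158 - 5*63/5 = 95
Profit = (P* - MC)*Q* - FC
= (95 - 32)*63/5 - 39
= 63*63/5 - 39
= 3969/5 - 39 = 3774/5

3774/5


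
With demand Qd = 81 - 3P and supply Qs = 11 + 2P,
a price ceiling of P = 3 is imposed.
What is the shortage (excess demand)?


At P = 3:
Qd = 81 - 3*3 = 72
Qs = 11 + 2*3 = 17
Shortage = Qd - Qs = 72 - 17 = 55

55


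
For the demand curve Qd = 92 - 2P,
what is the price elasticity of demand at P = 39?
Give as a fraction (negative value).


dQ/dP = -2
At P = 39: Q = 92 - 2*39 = 14
E = (dQ/dP)(P/Q) = (-2)(39/14) = -39/7

-39/7


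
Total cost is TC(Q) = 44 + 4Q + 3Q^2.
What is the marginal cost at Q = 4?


MC = dTC/dQ = 4 + 2*3*Q
At Q = 4:
MC = 4 + 6*4
MC = 4 + 24 = 28

28


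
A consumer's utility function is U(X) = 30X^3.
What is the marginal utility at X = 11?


MU = dU/dX = 30*3*X^(3-1)
MU = 90*X^2
At X = 11:
MU = 90 * 11^2
MU = 90 * 121 = 10890

10890


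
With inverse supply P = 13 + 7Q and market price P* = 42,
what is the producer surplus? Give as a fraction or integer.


Minimum supply price (at Q=0): P_min = 13
Quantity supplied at P* = 42:
Q* = (42 - 13)/7 = 29/7
PS = (1/2) * Q* * (P* - P_min)
PS = (1/2) * 29/7 * (42 - 13)
PS = (1/2) * 29/7 * 29 = 841/14

841/14


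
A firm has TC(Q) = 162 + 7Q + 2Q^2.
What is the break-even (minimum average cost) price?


AC(Q) = 162/Q + 7 + 2Q
To minimize: dAC/dQ = -162/Q^2 + 2 = 0
Q^2 = 162/2 = 81
Q* = 9
Min AC = 162/9 + 7 + 2*9
Min AC = 18 + 7 + 18 = 43

43


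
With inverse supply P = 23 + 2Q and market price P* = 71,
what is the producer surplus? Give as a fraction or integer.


Minimum supply price (at Q=0): P_min = 23
Quantity supplied at P* = 71:
Q* = (71 - 23)/2 = 24
PS = (1/2) * Q* * (P* - P_min)
PS = (1/2) * 24 * (71 - 23)
PS = (1/2) * 24 * 48 = 576

576


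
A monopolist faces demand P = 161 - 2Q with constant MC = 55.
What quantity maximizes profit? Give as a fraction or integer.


TR = P*Q = (161 - 2Q)Q = 161Q - 2Q^2
MR = dTR/dQ = 161 - 4Q
Set MR = MC:
161 - 4Q = 55
106 = 4Q
Q* = 106/4 = 53/2

53/2


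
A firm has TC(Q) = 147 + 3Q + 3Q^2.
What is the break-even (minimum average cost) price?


AC(Q) = 147/Q + 3 + 3Q
To minimize: dAC/dQ = -147/Q^2 + 3 = 0
Q^2 = 147/3 = 49
Q* = 7
Min AC = 147/7 + 3 + 3*7
Min AC = 21 + 3 + 21 = 45

45


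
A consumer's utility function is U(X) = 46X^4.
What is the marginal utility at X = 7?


MU = dU/dX = 46*4*X^(4-1)
MU = 184*X^3
At X = 7:
MU = 184 * 7^3
MU = 184 * 343 = 63112

63112


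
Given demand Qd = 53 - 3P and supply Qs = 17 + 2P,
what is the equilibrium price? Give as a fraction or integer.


At equilibrium, Qd = Qs.
53 - 3P = 17 + 2P
53 - 17 = 3P + 2P
36 = 5P
P* = 36/5 = 36/5

36/5


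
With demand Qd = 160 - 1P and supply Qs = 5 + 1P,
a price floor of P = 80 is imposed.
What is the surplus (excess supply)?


At P = 80:
Qd = 160 - 1*80 = 80
Qs = 5 + 1*80 = 85
Surplus = Qs - Qd = 85 - 80 = 5

5


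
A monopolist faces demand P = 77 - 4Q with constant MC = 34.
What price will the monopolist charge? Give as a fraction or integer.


MR = 77 - 8Q
Set MR = MC: 77 - 8Q = 34
Q* = 43/8
Substitute into demand:
P* = 77 - 4*43/8 = 111/2

111/2


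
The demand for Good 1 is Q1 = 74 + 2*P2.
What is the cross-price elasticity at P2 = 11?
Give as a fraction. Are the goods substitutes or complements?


dQ1/dP2 = 2
At P2 = 11: Q1 = 74 + 2*11 = 96
Exy = (dQ1/dP2)(P2/Q1) = 2 * 11 / 96 = 11/48
Since Exy > 0, the goods are substitutes.

11/48 (substitutes)


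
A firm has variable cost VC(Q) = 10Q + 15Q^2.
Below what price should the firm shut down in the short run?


AVC(Q) = VC(Q)/Q = 10 + 15Q
AVC is increasing in Q, so minimum AVC is at Q -> 0+.
Min AVC = 10
The firm should shut down if P < 10.

10


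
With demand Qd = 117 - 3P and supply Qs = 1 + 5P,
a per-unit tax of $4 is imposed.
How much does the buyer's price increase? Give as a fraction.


With a per-unit tax, the buyer's price increase depends on relative slopes.
Supply slope: d = 5, Demand slope: b = 3
Buyer's price increase = d * tax / (b + d)
= 5 * 4 / (3 + 5)
= 20 / 8 = 5/2

5/2


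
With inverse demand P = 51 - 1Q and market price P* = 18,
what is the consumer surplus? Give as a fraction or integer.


Maximum willingness to pay (at Q=0): P_max = 51
Quantity demanded at P* = 18:
Q* = (51 - 18)/1 = 33
CS = (1/2) * Q* * (P_max - P*)
CS = (1/2) * 33 * (51 - 18)
CS = (1/2) * 33 * 33 = 1089/2

1089/2
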